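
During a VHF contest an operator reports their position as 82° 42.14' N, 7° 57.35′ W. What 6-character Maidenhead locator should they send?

Offset from 180°W / 90°S: lon 172.0442°, lat 172.7023°.
Field (20°×10°, letters A–R): lon ⌊172.0442/20⌋ = 8 → I; lat ⌊172.7023/10⌋ = 17 → R.
Square (2°×1°, digits 0–9): lon ⌊12.0442/2⌋ = 6; lat ⌊2.7023/1⌋ = 2.
Subsquare (5′×2.5′, letters a–x): lon ⌊0.0442/0.0833333⌋ = 0 → a; lat ⌊0.7023/0.0416667⌋ = 16 → q.

IR62aq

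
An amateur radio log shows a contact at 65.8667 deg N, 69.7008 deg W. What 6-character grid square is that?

FP55du

Offset from 180°W / 90°S: lon 110.2992°, lat 155.8667°.
Field (20°×10°, letters A–R): lon ⌊110.2992/20⌋ = 5 → F; lat ⌊155.8667/10⌋ = 15 → P.
Square (2°×1°, digits 0–9): lon ⌊10.2992/2⌋ = 5; lat ⌊5.8667/1⌋ = 5.
Subsquare (5′×2.5′, letters a–x): lon ⌊0.2992/0.0833333⌋ = 3 → d; lat ⌊0.8667/0.0416667⌋ = 20 → u.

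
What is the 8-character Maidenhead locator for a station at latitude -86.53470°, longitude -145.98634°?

Shift to the Maidenhead origin (180°W, 90°S): lon 34.01366, lat 3.46530.
Field: lon ⌊34.01366/20⌋ = 1 → B; lat ⌊3.46530/10⌋ = 0 → A.
Square: lon ⌊14.01366/2⌋ = 7; lat ⌊3.46530/1⌋ = 3.
Subsquare: lon ⌊0.01366/0.0833333⌋ = 0 → a; lat ⌊0.46530/0.0416667⌋ = 11 → l.
Extended square: lon ⌊0.01366/0.00833333⌋ = 1; lat ⌊0.00697/0.00416667⌋ = 1.

BA73al11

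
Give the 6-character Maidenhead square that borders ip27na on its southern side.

IP26nx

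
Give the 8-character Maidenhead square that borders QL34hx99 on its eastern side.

QL34ix09

Longitude extended square 9; +1 → 10, wraps to 0, carry into subsquare.
Longitude subsquare h = 7; +1 → 8 = i.
The latitude characters are unchanged.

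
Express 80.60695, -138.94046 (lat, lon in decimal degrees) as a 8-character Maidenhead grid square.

Add 180° to longitude and 90° to latitude: 41.05954, 170.60695.
Field: 41.05954/20 → 2 → C, 170.60695/10 → 17 → R; chars CR.
Square: 1.05954/2 → 0, 0.60695/1 → 0; chars 00.
Subsquare: 1.05954/0.0833333 → 12 → m, 0.60695/0.0416667 → 14 → o; chars mo.
Extended square: 0.05954/0.00833333 → 7, 0.02362/0.00416667 → 5; chars 75.

CR00mo75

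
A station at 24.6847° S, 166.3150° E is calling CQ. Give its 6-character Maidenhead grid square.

Shift to the Maidenhead origin (180°W, 90°S): lon 346.3150, lat 65.3153.
Field: lon ⌊346.3150/20⌋ = 17 → R; lat ⌊65.3153/10⌋ = 6 → G.
Square: lon ⌊6.3150/2⌋ = 3; lat ⌊5.3153/1⌋ = 5.
Subsquare: lon ⌊0.3150/0.0833333⌋ = 3 → d; lat ⌊0.3153/0.0416667⌋ = 7 → h.

RG35dh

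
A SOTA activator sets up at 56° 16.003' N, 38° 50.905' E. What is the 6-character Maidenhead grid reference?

Add 180° to longitude and 90° to latitude: 218.8484, 146.2667.
Field (20°×10°, letters A–R): 218.8484/20 → 10 → K, 146.2667/10 → 14 → O; chars KO.
Square (2°×1°, digits 0–9): 18.8484/2 → 9, 6.2667/1 → 6; chars 96.
Subsquare (5′×2.5′, letters a–x): 0.8484/0.0833333 → 10 → k, 0.2667/0.0416667 → 6 → g; chars kg.

KO96kg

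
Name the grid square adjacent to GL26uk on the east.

GL26vk

Longitude subsquare u = 20; +1 → 21 = v.
The latitude characters are unchanged.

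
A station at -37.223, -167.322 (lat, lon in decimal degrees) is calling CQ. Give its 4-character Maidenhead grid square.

Offset from 180°W / 90°S: lon 12.68°, lat 52.78°.
Field (20°×10°, letters A–R): 12.68/20 → 0 → A, 52.78/10 → 5 → F; chars AF.
Square (2°×1°, digits 0–9): 12.68/2 → 6, 2.78/1 → 2; chars 62.

AF62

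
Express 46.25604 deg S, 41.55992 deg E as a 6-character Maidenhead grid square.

Offset from 180°W / 90°S: lon 221.5599°, lat 43.7440°.
Field: 221.5599/20 → 11 → L, 43.7440/10 → 4 → E; chars LE.
Square: 1.5599/2 → 0, 3.7440/1 → 3; chars 03.
Subsquare: 1.5599/0.0833333 → 18 → s, 0.7440/0.0416667 → 17 → r; chars sr.

LE03sr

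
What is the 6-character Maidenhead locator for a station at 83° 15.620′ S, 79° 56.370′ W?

Offset from 180°W / 90°S: lon 100.0605°, lat 6.7397°.
Field: 100.0605/20 → 5 → F, 6.7397/10 → 0 → A; chars FA.
Square: 0.0605/2 → 0, 6.7397/1 → 6; chars 06.
Subsquare: 0.0605/0.0833333 → 0 → a, 0.7397/0.0416667 → 17 → r; chars ar.

FA06ar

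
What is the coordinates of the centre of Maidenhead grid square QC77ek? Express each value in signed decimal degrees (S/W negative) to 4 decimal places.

Field Q=16, C=2: +16·20° lon, +2·10° lat → SW at lon 140°, lat -70°.
Square 7, 7: +7·2° lon, +7·1° lat → SW at lon 154°, lat -63°.
Subsquare e=4, k=10: +4·0.0833333° lon, +10·0.0416667° lat → SW at lon 154.333°, lat -62.5833°.
Cell spans 0.0833333° lon × 0.0416667° lat. Centre is SW corner plus half of each.
latitude -62.5625, longitude 154.3750.

-62.5625, 154.3750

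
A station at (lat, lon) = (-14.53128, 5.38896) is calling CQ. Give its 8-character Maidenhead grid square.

Offset from 180°W / 90°S: lon 185.38896°, lat 75.46872°.
Field: lon ⌊185.38896/20⌋ = 9 → J; lat ⌊75.46872/10⌋ = 7 → H.
Square: lon ⌊5.38896/2⌋ = 2; lat ⌊5.46872/1⌋ = 5.
Subsquare: lon ⌊1.38896/0.0833333⌋ = 16 → q; lat ⌊0.46872/0.0416667⌋ = 11 → l.
Extended square: lon ⌊0.05563/0.00833333⌋ = 6; lat ⌊0.01039/0.00416667⌋ = 2.

JH25ql62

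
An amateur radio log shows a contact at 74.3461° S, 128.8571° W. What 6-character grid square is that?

CB55np

Shift to the Maidenhead origin (180°W, 90°S): lon 51.1429, lat 15.6539.
Field: 51.1429/20 → 2 → C, 15.6539/10 → 1 → B; chars CB.
Square: 11.1429/2 → 5, 5.6539/1 → 5; chars 55.
Subsquare: 1.1429/0.0833333 → 13 → n, 0.6539/0.0416667 → 15 → p; chars np.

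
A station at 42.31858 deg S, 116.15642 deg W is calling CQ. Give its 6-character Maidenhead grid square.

DE17wq

Offset from 180°W / 90°S: lon 63.8436°, lat 47.6814°.
Field: 63.8436/20 → 3 → D, 47.6814/10 → 4 → E; chars DE.
Square: 3.8436/2 → 1, 7.6814/1 → 7; chars 17.
Subsquare: 1.8436/0.0833333 → 22 → w, 0.6814/0.0416667 → 16 → q; chars wq.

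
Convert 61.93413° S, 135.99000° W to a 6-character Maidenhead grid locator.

Offset from 180°W / 90°S: lon 44.0100°, lat 28.0659°.
Field (20°×10°, letters A–R): 44.0100/20 → 2 → C, 28.0659/10 → 2 → C; chars CC.
Square (2°×1°, digits 0–9): 4.0100/2 → 2, 8.0659/1 → 8; chars 28.
Subsquare (5′×2.5′, letters a–x): 0.0100/0.0833333 → 0 → a, 0.0659/0.0416667 → 1 → b; chars ab.

CC28ab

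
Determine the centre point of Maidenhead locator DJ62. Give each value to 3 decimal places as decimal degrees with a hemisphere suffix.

Field D=3, J=9: +3·20° lon, +9·10° lat → SW at lon -120°, lat 0°.
Square 6, 2: +6·2° lon, +2·1° lat → SW at lon -108°, lat 2°.
Cell spans 2° lon × 1° lat. Centre is SW corner plus half of each.
latitude 2.500° N, longitude 107.000° W.

2.500° N, 107.000° W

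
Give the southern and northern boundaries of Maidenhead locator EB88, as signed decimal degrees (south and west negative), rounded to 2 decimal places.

-72.00, -71.00

Field E=4, B=1: +4·20° lon, +1·10° lat → SW at lon -100°, lat -80°.
Square 8, 8: +8·2° lon, +8·1° lat → SW at lon -84°, lat -72°.
Cell spans 2° lon × 1° lat.
south -72.00, north -71.00.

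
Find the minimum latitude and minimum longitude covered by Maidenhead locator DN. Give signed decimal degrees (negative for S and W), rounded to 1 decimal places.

40.0, -120.0

Field D=3, N=13: +3·20° lon, +13·10° lat → SW at lon -120°, lat 40°.
latitude 40.0, longitude -120.0.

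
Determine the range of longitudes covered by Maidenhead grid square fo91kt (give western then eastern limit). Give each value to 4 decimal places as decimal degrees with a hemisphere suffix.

61.1667° W, 61.0833° W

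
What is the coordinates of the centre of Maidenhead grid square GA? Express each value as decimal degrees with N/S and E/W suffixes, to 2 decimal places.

85.00° S, 50.00° W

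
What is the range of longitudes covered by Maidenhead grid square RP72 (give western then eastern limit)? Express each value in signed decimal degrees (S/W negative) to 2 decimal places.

Field R=17, P=15: +17·20° lon, +15·10° lat → SW at lon 160°, lat 60°.
Square 7, 2: +7·2° lon, +2·1° lat → SW at lon 174°, lat 62°.
Cell spans 2° lon × 1° lat.
west 174.00, east 176.00.

174.00, 176.00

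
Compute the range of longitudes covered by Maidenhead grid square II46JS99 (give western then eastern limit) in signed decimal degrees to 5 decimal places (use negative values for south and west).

Field I=8, I=8: +8·20° lon, +8·10° lat → SW at lon -20°, lat -10°.
Square 4, 6: +4·2° lon, +6·1° lat → SW at lon -12°, lat -4°.
Subsquare j=9, s=18: +9·0.0833333° lon, +18·0.0416667° lat → SW at lon -11.25°, lat -3.25°.
Extended square 9, 9: +9·0.00833333° lon, +9·0.00416667° lat → SW at lon -11.175°, lat -3.2125°.
Cell spans 0.00833333° lon × 0.00416667° lat.
west -11.17500, east -11.16667.

-11.17500, -11.16667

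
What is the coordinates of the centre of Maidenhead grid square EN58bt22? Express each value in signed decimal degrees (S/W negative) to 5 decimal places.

48.80208, -89.89583

Field E=4, N=13: +4·20° lon, +13·10° lat → SW at lon -100°, lat 40°.
Square 5, 8: +5·2° lon, +8·1° lat → SW at lon -90°, lat 48°.
Subsquare b=1, t=19: +1·0.0833333° lon, +19·0.0416667° lat → SW at lon -89.9167°, lat 48.7917°.
Extended square 2, 2: +2·0.00833333° lon, +2·0.00416667° lat → SW at lon -89.9°, lat 48.8°.
Cell spans 0.00833333° lon × 0.00416667° lat. Centre is SW corner plus half of each.
latitude 48.80208, longitude -89.89583.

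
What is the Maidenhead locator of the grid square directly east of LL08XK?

LL18ak

Longitude subsquare x = 23; +1 → 24, wraps to 0 = a, carry into square.
Longitude square 0; +1 → 1.
The latitude characters are unchanged.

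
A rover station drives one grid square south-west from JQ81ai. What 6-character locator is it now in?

Longitude subsquare a = 0; −1 → -1, wraps to 23 = x, carry into square.
Longitude square 8; −1 → 7.
Latitude subsquare i = 8; −1 → 7 = h.

JQ71xh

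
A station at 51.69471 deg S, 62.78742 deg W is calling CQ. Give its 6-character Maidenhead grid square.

Shift to the Maidenhead origin (180°W, 90°S): lon 117.2126, lat 38.3053.
Field: lon ⌊117.2126/20⌋ = 5 → F; lat ⌊38.3053/10⌋ = 3 → D.
Square: lon ⌊17.2126/2⌋ = 8; lat ⌊8.3053/1⌋ = 8.
Subsquare: lon ⌊1.2126/0.0833333⌋ = 14 → o; lat ⌊0.3053/0.0416667⌋ = 7 → h.

FD88oh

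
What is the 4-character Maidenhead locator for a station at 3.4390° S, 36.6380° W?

Shift to the Maidenhead origin (180°W, 90°S): lon 143.36, lat 86.56.
Field (20°×10°, letters A–R): lon ⌊143.36/20⌋ = 7 → H; lat ⌊86.56/10⌋ = 8 → I.
Square (2°×1°, digits 0–9): lon ⌊3.36/2⌋ = 1; lat ⌊6.56/1⌋ = 6.

HI16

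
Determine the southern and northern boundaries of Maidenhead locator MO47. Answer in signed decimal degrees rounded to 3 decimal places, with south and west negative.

Field M=12, O=14: +12·20° lon, +14·10° lat → SW at lon 60°, lat 50°.
Square 4, 7: +4·2° lon, +7·1° lat → SW at lon 68°, lat 57°.
Cell spans 2° lon × 1° lat.
south 57.000, north 58.000.

57.000, 58.000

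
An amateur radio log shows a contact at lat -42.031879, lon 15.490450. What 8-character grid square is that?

JE77rx82

Offset from 180°W / 90°S: lon 195.49045°, lat 47.96812°.
Field: 195.49045/20 → 9 → J, 47.96812/10 → 4 → E; chars JE.
Square: 15.49045/2 → 7, 7.96812/1 → 7; chars 77.
Subsquare: 1.49045/0.0833333 → 17 → r, 0.96812/0.0416667 → 23 → x; chars rx.
Extended square: 0.07378/0.00833333 → 8, 0.00979/0.00416667 → 2; chars 82.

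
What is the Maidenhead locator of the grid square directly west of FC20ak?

FC10xk

Longitude subsquare a = 0; −1 → -1, wraps to 23 = x, carry into square.
Longitude square 2; −1 → 1.
The latitude characters are unchanged.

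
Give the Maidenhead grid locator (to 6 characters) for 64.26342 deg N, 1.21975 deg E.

JP04og

Offset from 180°W / 90°S: lon 181.2198°, lat 154.2634°.
Field: 181.2198/20 → 9 → J, 154.2634/10 → 15 → P; chars JP.
Square: 1.2198/2 → 0, 4.2634/1 → 4; chars 04.
Subsquare: 1.2198/0.0833333 → 14 → o, 0.2634/0.0416667 → 6 → g; chars og.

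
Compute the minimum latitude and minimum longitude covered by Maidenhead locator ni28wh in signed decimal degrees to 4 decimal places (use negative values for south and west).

-1.7083, 85.8333

Field N=13, I=8: +13·20° lon, +8·10° lat → SW at lon 80°, lat -10°.
Square 2, 8: +2·2° lon, +8·1° lat → SW at lon 84°, lat -2°.
Subsquare w=22, h=7: +22·0.0833333° lon, +7·0.0416667° lat → SW at lon 85.8333°, lat -1.70833°.
latitude -1.7083, longitude 85.8333.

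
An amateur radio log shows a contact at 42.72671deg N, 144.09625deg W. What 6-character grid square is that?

BN72wr

Offset from 180°W / 90°S: lon 35.9038°, lat 132.7267°.
Field: 35.9038/20 → 1 → B, 132.7267/10 → 13 → N; chars BN.
Square: 15.9038/2 → 7, 2.7267/1 → 2; chars 72.
Subsquare: 1.9038/0.0833333 → 22 → w, 0.7267/0.0416667 → 17 → r; chars wr.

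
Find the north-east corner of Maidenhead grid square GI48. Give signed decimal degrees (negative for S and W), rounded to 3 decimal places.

Field G=6, I=8: +6·20° lon, +8·10° lat → SW at lon -60°, lat -10°.
Square 4, 8: +4·2° lon, +8·1° lat → SW at lon -52°, lat -2°.
Cell spans 2° lon × 1° lat. NE corner is SW corner plus one full cell.
latitude -1.000, longitude -50.000.

-1.000, -50.000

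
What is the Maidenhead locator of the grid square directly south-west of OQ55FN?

Longitude subsquare f = 5; −1 → 4 = e.
Latitude subsquare n = 13; −1 → 12 = m.

OQ55em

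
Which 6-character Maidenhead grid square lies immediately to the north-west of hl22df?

Longitude subsquare d = 3; −1 → 2 = c.
Latitude subsquare f = 5; +1 → 6 = g.

HL22cg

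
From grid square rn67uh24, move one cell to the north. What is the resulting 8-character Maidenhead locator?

Latitude extended square 4; +1 → 5.
The longitude characters are unchanged.

RN67uh25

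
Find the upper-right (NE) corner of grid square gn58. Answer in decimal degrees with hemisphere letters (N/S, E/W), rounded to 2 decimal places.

Field G=6, N=13: +6·20° lon, +13·10° lat → SW at lon -60°, lat 40°.
Square 5, 8: +5·2° lon, +8·1° lat → SW at lon -50°, lat 48°.
Cell spans 2° lon × 1° lat. NE corner is SW corner plus one full cell.
latitude 49.00° N, longitude 48.00° W.

49.00° N, 48.00° W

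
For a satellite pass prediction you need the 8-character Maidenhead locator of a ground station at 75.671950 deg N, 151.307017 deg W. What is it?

Add 180° to longitude and 90° to latitude: 28.69298, 165.67195.
Field: lon ⌊28.69298/20⌋ = 1 → B; lat ⌊165.67195/10⌋ = 16 → Q.
Square: lon ⌊8.69298/2⌋ = 4; lat ⌊5.67195/1⌋ = 5.
Subsquare: lon ⌊0.69298/0.0833333⌋ = 8 → i; lat ⌊0.67195/0.0416667⌋ = 16 → q.
Extended square: lon ⌊0.02632/0.00833333⌋ = 3; lat ⌊0.00528/0.00416667⌋ = 1.

BQ45iq31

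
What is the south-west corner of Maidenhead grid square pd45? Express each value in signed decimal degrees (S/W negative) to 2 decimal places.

-55.00, 128.00

Field P=15, D=3: +15·20° lon, +3·10° lat → SW at lon 120°, lat -60°.
Square 4, 5: +4·2° lon, +5·1° lat → SW at lon 128°, lat -55°.
latitude -55.00, longitude 128.00.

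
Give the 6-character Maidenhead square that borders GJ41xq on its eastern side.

GJ51aq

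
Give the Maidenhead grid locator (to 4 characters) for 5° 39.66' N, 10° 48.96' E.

Offset from 180°W / 90°S: lon 190.82°, lat 95.66°.
Field (20°×10°, letters A–R): lon ⌊190.82/20⌋ = 9 → J; lat ⌊95.66/10⌋ = 9 → J.
Square (2°×1°, digits 0–9): lon ⌊10.82/2⌋ = 5; lat ⌊5.66/1⌋ = 5.

JJ55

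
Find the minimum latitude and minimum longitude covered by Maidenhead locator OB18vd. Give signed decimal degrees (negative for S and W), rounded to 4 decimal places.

-71.8750, 103.7500

Field O=14, B=1: +14·20° lon, +1·10° lat → SW at lon 100°, lat -80°.
Square 1, 8: +1·2° lon, +8·1° lat → SW at lon 102°, lat -72°.
Subsquare v=21, d=3: +21·0.0833333° lon, +3·0.0416667° lat → SW at lon 103.75°, lat -71.875°.
latitude -71.8750, longitude 103.7500.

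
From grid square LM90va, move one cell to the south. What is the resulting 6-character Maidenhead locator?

Latitude subsquare a = 0; −1 → -1, wraps to 23 = x, carry into square.
Latitude square 0; −1 → -1, wraps to 9, carry into field.
Latitude field M = 12; −1 → 11 = L.
The longitude characters are unchanged.

LL99vx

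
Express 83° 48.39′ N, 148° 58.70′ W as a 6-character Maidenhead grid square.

Add 180° to longitude and 90° to latitude: 31.0217, 173.8065.
Field (20°×10°, letters A–R): 31.0217/20 → 1 → B, 173.8065/10 → 17 → R; chars BR.
Square (2°×1°, digits 0–9): 11.0217/2 → 5, 3.8065/1 → 3; chars 53.
Subsquare (5′×2.5′, letters a–x): 1.0217/0.0833333 → 12 → m, 0.8065/0.0416667 → 19 → t; chars mt.

BR53mt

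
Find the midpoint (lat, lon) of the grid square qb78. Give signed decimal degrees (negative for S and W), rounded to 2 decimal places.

Field Q=16, B=1: +16·20° lon, +1·10° lat → SW at lon 140°, lat -80°.
Square 7, 8: +7·2° lon, +8·1° lat → SW at lon 154°, lat -72°.
Cell spans 2° lon × 1° lat. Centre is SW corner plus half of each.
latitude -71.50, longitude 155.00.

-71.50, 155.00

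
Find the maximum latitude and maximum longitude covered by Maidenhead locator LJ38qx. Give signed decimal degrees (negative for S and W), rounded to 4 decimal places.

9.0000, 47.4167

Field L=11, J=9: +11·20° lon, +9·10° lat → SW at lon 40°, lat 0°.
Square 3, 8: +3·2° lon, +8·1° lat → SW at lon 46°, lat 8°.
Subsquare q=16, x=23: +16·0.0833333° lon, +23·0.0416667° lat → SW at lon 47.3333°, lat 8.95833°.
Cell spans 0.0833333° lon × 0.0416667° lat. NE corner is SW corner plus one full cell.
latitude 9.0000, longitude 47.4167.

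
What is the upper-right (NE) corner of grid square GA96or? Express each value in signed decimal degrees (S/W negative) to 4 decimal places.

Field G=6, A=0: +6·20° lon, +0·10° lat → SW at lon -60°, lat -90°.
Square 9, 6: +9·2° lon, +6·1° lat → SW at lon -42°, lat -84°.
Subsquare o=14, r=17: +14·0.0833333° lon, +17·0.0416667° lat → SW at lon -40.8333°, lat -83.2917°.
Cell spans 0.0833333° lon × 0.0416667° lat. NE corner is SW corner plus one full cell.
latitude -83.2500, longitude -40.7500.

-83.2500, -40.7500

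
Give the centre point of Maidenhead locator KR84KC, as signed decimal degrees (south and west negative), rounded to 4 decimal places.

84.1042, 36.8750

Field K=10, R=17: +10·20° lon, +17·10° lat → SW at lon 20°, lat 80°.
Square 8, 4: +8·2° lon, +4·1° lat → SW at lon 36°, lat 84°.
Subsquare k=10, c=2: +10·0.0833333° lon, +2·0.0416667° lat → SW at lon 36.8333°, lat 84.0833°.
Cell spans 0.0833333° lon × 0.0416667° lat. Centre is SW corner plus half of each.
latitude 84.1042, longitude 36.8750.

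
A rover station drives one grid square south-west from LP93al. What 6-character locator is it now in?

LP83xk

Longitude subsquare a = 0; −1 → -1, wraps to 23 = x, carry into square.
Longitude square 9; −1 → 8.
Latitude subsquare l = 11; −1 → 10 = k.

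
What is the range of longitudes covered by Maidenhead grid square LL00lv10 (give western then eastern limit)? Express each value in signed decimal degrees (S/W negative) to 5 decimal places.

Field L=11, L=11: +11·20° lon, +11·10° lat → SW at lon 40°, lat 20°.
Square 0, 0: +0·2° lon, +0·1° lat → SW at lon 40°, lat 20°.
Subsquare l=11, v=21: +11·0.0833333° lon, +21·0.0416667° lat → SW at lon 40.9167°, lat 20.875°.
Extended square 1, 0: +1·0.00833333° lon, +0·0.00416667° lat → SW at lon 40.925°, lat 20.875°.
Cell spans 0.00833333° lon × 0.00416667° lat.
west 40.92500, east 40.93333.

40.92500, 40.93333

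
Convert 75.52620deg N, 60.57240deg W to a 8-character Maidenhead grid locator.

FQ95rm16

Shift to the Maidenhead origin (180°W, 90°S): lon 119.42760, lat 165.52620.
Field: 119.42760/20 → 5 → F, 165.52620/10 → 16 → Q; chars FQ.
Square: 19.42760/2 → 9, 5.52620/1 → 5; chars 95.
Subsquare: 1.42760/0.0833333 → 17 → r, 0.52620/0.0416667 → 12 → m; chars rm.
Extended square: 0.01093/0.00833333 → 1, 0.02620/0.00416667 → 6; chars 16.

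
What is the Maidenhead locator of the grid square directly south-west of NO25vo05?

NO25uo94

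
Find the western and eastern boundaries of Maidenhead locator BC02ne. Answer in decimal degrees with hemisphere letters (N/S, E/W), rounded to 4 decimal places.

158.9167° W, 158.8333° W

Field B=1, C=2: +1·20° lon, +2·10° lat → SW at lon -160°, lat -70°.
Square 0, 2: +0·2° lon, +2·1° lat → SW at lon -160°, lat -68°.
Subsquare n=13, e=4: +13·0.0833333° lon, +4·0.0416667° lat → SW at lon -158.917°, lat -67.8333°.
Cell spans 0.0833333° lon × 0.0416667° lat.
west 158.9167° W, east 158.8333° W.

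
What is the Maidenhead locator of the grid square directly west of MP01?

Longitude square 0; −1 → -1, wraps to 9, carry into field.
Longitude field M = 12; −1 → 11 = L.
The latitude characters are unchanged.

LP91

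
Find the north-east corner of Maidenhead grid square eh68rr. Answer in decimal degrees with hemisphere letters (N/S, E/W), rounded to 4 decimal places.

11.2500° S, 86.5000° W

Field E=4, H=7: +4·20° lon, +7·10° lat → SW at lon -100°, lat -20°.
Square 6, 8: +6·2° lon, +8·1° lat → SW at lon -88°, lat -12°.
Subsquare r=17, r=17: +17·0.0833333° lon, +17·0.0416667° lat → SW at lon -86.5833°, lat -11.2917°.
Cell spans 0.0833333° lon × 0.0416667° lat. NE corner is SW corner plus one full cell.
latitude 11.2500° S, longitude 86.5000° W.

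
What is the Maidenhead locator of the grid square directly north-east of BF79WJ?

BF79xk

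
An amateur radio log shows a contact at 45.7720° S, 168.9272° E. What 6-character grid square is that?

RE44lf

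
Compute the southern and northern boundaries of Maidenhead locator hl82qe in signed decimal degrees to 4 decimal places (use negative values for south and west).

Field H=7, L=11: +7·20° lon, +11·10° lat → SW at lon -40°, lat 20°.
Square 8, 2: +8·2° lon, +2·1° lat → SW at lon -24°, lat 22°.
Subsquare q=16, e=4: +16·0.0833333° lon, +4·0.0416667° lat → SW at lon -22.6667°, lat 22.1667°.
Cell spans 0.0833333° lon × 0.0416667° lat.
south 22.1667, north 22.2083.

22.1667, 22.2083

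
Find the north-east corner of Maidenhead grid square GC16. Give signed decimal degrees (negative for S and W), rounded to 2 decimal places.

-63.00, -56.00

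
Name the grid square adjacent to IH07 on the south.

IH06

Latitude square 7; −1 → 6.
The longitude characters are unchanged.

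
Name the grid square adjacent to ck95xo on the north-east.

Longitude subsquare x = 23; +1 → 24, wraps to 0 = a, carry into square.
Longitude square 9; +1 → 10, wraps to 0, carry into field.
Longitude field C = 2; +1 → 3 = D.
Latitude subsquare o = 14; +1 → 15 = p.

DK05ap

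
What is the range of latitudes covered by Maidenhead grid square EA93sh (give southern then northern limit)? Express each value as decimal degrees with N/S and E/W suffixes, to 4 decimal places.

86.7083° S, 86.6667° S

Field E=4, A=0: +4·20° lon, +0·10° lat → SW at lon -100°, lat -90°.
Square 9, 3: +9·2° lon, +3·1° lat → SW at lon -82°, lat -87°.
Subsquare s=18, h=7: +18·0.0833333° lon, +7·0.0416667° lat → SW at lon -80.5°, lat -86.7083°.
Cell spans 0.0833333° lon × 0.0416667° lat.
south 86.7083° S, north 86.6667° S.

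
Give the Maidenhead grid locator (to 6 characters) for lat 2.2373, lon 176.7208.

RJ82if

Offset from 180°W / 90°S: lon 356.7208°, lat 92.2373°.
Field (20°×10°, letters A–R): 356.7208/20 → 17 → R, 92.2373/10 → 9 → J; chars RJ.
Square (2°×1°, digits 0–9): 16.7208/2 → 8, 2.2373/1 → 2; chars 82.
Subsquare (5′×2.5′, letters a–x): 0.7208/0.0833333 → 8 → i, 0.2373/0.0416667 → 5 → f; chars if.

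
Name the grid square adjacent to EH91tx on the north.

Latitude subsquare x = 23; +1 → 24, wraps to 0 = a, carry into square.
Latitude square 1; +1 → 2.
The longitude characters are unchanged.

EH92ta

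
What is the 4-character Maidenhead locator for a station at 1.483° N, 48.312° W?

GJ51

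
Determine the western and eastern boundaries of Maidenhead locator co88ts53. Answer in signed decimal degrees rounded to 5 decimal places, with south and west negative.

-122.37500, -122.36667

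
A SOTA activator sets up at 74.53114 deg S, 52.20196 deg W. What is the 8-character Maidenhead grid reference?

GB35vl52

Offset from 180°W / 90°S: lon 127.79804°, lat 15.46886°.
Field: lon ⌊127.79804/20⌋ = 6 → G; lat ⌊15.46886/10⌋ = 1 → B.
Square: lon ⌊7.79804/2⌋ = 3; lat ⌊5.46886/1⌋ = 5.
Subsquare: lon ⌊1.79804/0.0833333⌋ = 21 → v; lat ⌊0.46886/0.0416667⌋ = 11 → l.
Extended square: lon ⌊0.04804/0.00833333⌋ = 5; lat ⌊0.01053/0.00416667⌋ = 2.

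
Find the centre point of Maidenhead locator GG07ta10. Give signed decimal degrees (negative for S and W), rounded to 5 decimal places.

-22.99792, -58.40417

Field G=6, G=6: +6·20° lon, +6·10° lat → SW at lon -60°, lat -30°.
Square 0, 7: +0·2° lon, +7·1° lat → SW at lon -60°, lat -23°.
Subsquare t=19, a=0: +19·0.0833333° lon, +0·0.0416667° lat → SW at lon -58.4167°, lat -23°.
Extended square 1, 0: +1·0.00833333° lon, +0·0.00416667° lat → SW at lon -58.4083°, lat -23°.
Cell spans 0.00833333° lon × 0.00416667° lat. Centre is SW corner plus half of each.
latitude -22.99792, longitude -58.40417.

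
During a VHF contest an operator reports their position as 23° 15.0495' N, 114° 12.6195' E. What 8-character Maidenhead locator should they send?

Offset from 180°W / 90°S: lon 294.21033°, lat 113.25082°.
Field (20°×10°, letters A–R): 294.21033/20 → 14 → O, 113.25082/10 → 11 → L; chars OL.
Square (2°×1°, digits 0–9): 14.21033/2 → 7, 3.25082/1 → 3; chars 73.
Subsquare (5′×2.5′, letters a–x): 0.21033/0.0833333 → 2 → c, 0.25082/0.0416667 → 6 → g; chars cg.
Extended square (30″×15″, digits 0–9): 0.04366/0.00833333 → 5, 0.00082/0.00416667 → 0; chars 50.

OL73cg50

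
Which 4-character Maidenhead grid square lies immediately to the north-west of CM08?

BM99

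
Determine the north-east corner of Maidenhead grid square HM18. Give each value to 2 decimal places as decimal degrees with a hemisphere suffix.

Field H=7, M=12: +7·20° lon, +12·10° lat → SW at lon -40°, lat 30°.
Square 1, 8: +1·2° lon, +8·1° lat → SW at lon -38°, lat 38°.
Cell spans 2° lon × 1° lat. NE corner is SW corner plus one full cell.
latitude 39.00° N, longitude 36.00° W.

39.00° N, 36.00° W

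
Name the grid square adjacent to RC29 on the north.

RD20

Latitude square 9; +1 → 10, wraps to 0, carry into field.
Latitude field C = 2; +1 → 3 = D.
The longitude characters are unchanged.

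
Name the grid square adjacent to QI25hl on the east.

QI25il

Longitude subsquare h = 7; +1 → 8 = i.
The latitude characters are unchanged.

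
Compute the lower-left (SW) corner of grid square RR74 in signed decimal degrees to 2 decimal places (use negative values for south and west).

Field R=17, R=17: +17·20° lon, +17·10° lat → SW at lon 160°, lat 80°.
Square 7, 4: +7·2° lon, +4·1° lat → SW at lon 174°, lat 84°.
latitude 84.00, longitude 174.00.

84.00, 174.00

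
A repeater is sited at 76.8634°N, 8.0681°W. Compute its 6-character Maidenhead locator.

IQ56xu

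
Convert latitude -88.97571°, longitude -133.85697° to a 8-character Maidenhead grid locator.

CA31ba75

Offset from 180°W / 90°S: lon 46.14303°, lat 1.02429°.
Field: lon ⌊46.14303/20⌋ = 2 → C; lat ⌊1.02429/10⌋ = 0 → A.
Square: lon ⌊6.14303/2⌋ = 3; lat ⌊1.02429/1⌋ = 1.
Subsquare: lon ⌊0.14303/0.0833333⌋ = 1 → b; lat ⌊0.02429/0.0416667⌋ = 0 → a.
Extended square: lon ⌊0.05970/0.00833333⌋ = 7; lat ⌊0.02429/0.00416667⌋ = 5.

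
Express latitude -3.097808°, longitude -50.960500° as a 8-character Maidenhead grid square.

Shift to the Maidenhead origin (180°W, 90°S): lon 129.03950, lat 86.90219.
Field (20°×10°, letters A–R): lon ⌊129.03950/20⌋ = 6 → G; lat ⌊86.90219/10⌋ = 8 → I.
Square (2°×1°, digits 0–9): lon ⌊9.03950/2⌋ = 4; lat ⌊6.90219/1⌋ = 6.
Subsquare (5′×2.5′, letters a–x): lon ⌊1.03950/0.0833333⌋ = 12 → m; lat ⌊0.90219/0.0416667⌋ = 21 → v.
Extended square (30″×15″, digits 0–9): lon ⌊0.03950/0.00833333⌋ = 4; lat ⌊0.02719/0.00416667⌋ = 6.

GI46mv46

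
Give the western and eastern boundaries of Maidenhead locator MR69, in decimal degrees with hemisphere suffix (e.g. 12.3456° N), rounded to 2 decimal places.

72.00° E, 74.00° E

Field M=12, R=17: +12·20° lon, +17·10° lat → SW at lon 60°, lat 80°.
Square 6, 9: +6·2° lon, +9·1° lat → SW at lon 72°, lat 89°.
Cell spans 2° lon × 1° lat.
west 72.00° E, east 74.00° E.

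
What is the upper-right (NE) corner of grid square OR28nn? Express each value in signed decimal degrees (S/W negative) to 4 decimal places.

Field O=14, R=17: +14·20° lon, +17·10° lat → SW at lon 100°, lat 80°.
Square 2, 8: +2·2° lon, +8·1° lat → SW at lon 104°, lat 88°.
Subsquare n=13, n=13: +13·0.0833333° lon, +13·0.0416667° lat → SW at lon 105.083°, lat 88.5417°.
Cell spans 0.0833333° lon × 0.0416667° lat. NE corner is SW corner plus one full cell.
latitude 88.5833, longitude 105.1667.

88.5833, 105.1667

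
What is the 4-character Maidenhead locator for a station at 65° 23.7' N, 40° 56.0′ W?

GP95

Offset from 180°W / 90°S: lon 139.07°, lat 155.39°.
Field (20°×10°, letters A–R): 139.07/20 → 6 → G, 155.39/10 → 15 → P; chars GP.
Square (2°×1°, digits 0–9): 19.07/2 → 9, 5.39/1 → 5; chars 95.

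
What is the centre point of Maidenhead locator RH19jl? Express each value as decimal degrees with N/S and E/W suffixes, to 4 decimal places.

Field R=17, H=7: +17·20° lon, +7·10° lat → SW at lon 160°, lat -20°.
Square 1, 9: +1·2° lon, +9·1° lat → SW at lon 162°, lat -11°.
Subsquare j=9, l=11: +9·0.0833333° lon, +11·0.0416667° lat → SW at lon 162.75°, lat -10.5417°.
Cell spans 0.0833333° lon × 0.0416667° lat. Centre is SW corner plus half of each.
latitude 10.5208° S, longitude 162.7917° E.

10.5208° S, 162.7917° E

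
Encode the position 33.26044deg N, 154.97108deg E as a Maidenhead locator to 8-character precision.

QM73lg62

Offset from 180°W / 90°S: lon 334.97108°, lat 123.26044°.
Field: lon ⌊334.97108/20⌋ = 16 → Q; lat ⌊123.26044/10⌋ = 12 → M.
Square: lon ⌊14.97108/2⌋ = 7; lat ⌊3.26044/1⌋ = 3.
Subsquare: lon ⌊0.97108/0.0833333⌋ = 11 → l; lat ⌊0.26044/0.0416667⌋ = 6 → g.
Extended square: lon ⌊0.05441/0.00833333⌋ = 6; lat ⌊0.01044/0.00416667⌋ = 2.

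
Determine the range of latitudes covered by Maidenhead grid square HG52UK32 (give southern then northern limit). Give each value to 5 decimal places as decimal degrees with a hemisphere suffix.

27.57500° S, 27.57083° S

Field H=7, G=6: +7·20° lon, +6·10° lat → SW at lon -40°, lat -30°.
Square 5, 2: +5·2° lon, +2·1° lat → SW at lon -30°, lat -28°.
Subsquare u=20, k=10: +20·0.0833333° lon, +10·0.0416667° lat → SW at lon -28.3333°, lat -27.5833°.
Extended square 3, 2: +3·0.00833333° lon, +2·0.00416667° lat → SW at lon -28.3083°, lat -27.575°.
Cell spans 0.00833333° lon × 0.00416667° lat.
south 27.57500° S, north 27.57083° S.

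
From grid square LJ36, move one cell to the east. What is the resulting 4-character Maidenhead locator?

Longitude square 3; +1 → 4.
The latitude characters are unchanged.

LJ46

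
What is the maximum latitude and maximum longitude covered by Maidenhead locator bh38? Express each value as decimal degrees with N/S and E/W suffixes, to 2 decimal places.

11.00° S, 152.00° W

Field B=1, H=7: +1·20° lon, +7·10° lat → SW at lon -160°, lat -20°.
Square 3, 8: +3·2° lon, +8·1° lat → SW at lon -154°, lat -12°.
Cell spans 2° lon × 1° lat. NE corner is SW corner plus one full cell.
latitude 11.00° S, longitude 152.00° W.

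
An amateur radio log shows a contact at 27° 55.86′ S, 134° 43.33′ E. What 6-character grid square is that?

PG72ib

Offset from 180°W / 90°S: lon 314.7222°, lat 62.0690°.
Field: 314.7222/20 → 15 → P, 62.0690/10 → 6 → G; chars PG.
Square: 14.7222/2 → 7, 2.0690/1 → 2; chars 72.
Subsquare: 0.7222/0.0833333 → 8 → i, 0.0690/0.0416667 → 1 → b; chars ib.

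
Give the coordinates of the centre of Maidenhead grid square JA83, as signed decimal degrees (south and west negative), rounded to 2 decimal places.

Field J=9, A=0: +9·20° lon, +0·10° lat → SW at lon 0°, lat -90°.
Square 8, 3: +8·2° lon, +3·1° lat → SW at lon 16°, lat -87°.
Cell spans 2° lon × 1° lat. Centre is SW corner plus half of each.
latitude -86.50, longitude 17.00.

-86.50, 17.00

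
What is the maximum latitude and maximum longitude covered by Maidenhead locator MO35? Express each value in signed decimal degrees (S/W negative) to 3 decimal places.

56.000, 68.000

Field M=12, O=14: +12·20° lon, +14·10° lat → SW at lon 60°, lat 50°.
Square 3, 5: +3·2° lon, +5·1° lat → SW at lon 66°, lat 55°.
Cell spans 2° lon × 1° lat. NE corner is SW corner plus one full cell.
latitude 56.000, longitude 68.000.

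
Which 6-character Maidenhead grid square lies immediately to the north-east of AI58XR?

AI68as

Longitude subsquare x = 23; +1 → 24, wraps to 0 = a, carry into square.
Longitude square 5; +1 → 6.
Latitude subsquare r = 17; +1 → 18 = s.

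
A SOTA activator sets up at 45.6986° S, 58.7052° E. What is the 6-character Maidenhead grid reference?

Offset from 180°W / 90°S: lon 238.7052°, lat 44.3014°.
Field: lon ⌊238.7052/20⌋ = 11 → L; lat ⌊44.3014/10⌋ = 4 → E.
Square: lon ⌊18.7052/2⌋ = 9; lat ⌊4.3014/1⌋ = 4.
Subsquare: lon ⌊0.7052/0.0833333⌋ = 8 → i; lat ⌊0.3014/0.0416667⌋ = 7 → h.

LE94ih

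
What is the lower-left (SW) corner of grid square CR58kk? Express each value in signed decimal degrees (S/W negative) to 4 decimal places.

Field C=2, R=17: +2·20° lon, +17·10° lat → SW at lon -140°, lat 80°.
Square 5, 8: +5·2° lon, +8·1° lat → SW at lon -130°, lat 88°.
Subsquare k=10, k=10: +10·0.0833333° lon, +10·0.0416667° lat → SW at lon -129.167°, lat 88.4167°.
latitude 88.4167, longitude -129.1667.

88.4167, -129.1667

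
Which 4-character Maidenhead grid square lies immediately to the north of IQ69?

Latitude square 9; +1 → 10, wraps to 0, carry into field.
Latitude field Q = 16; +1 → 17 = R.
The longitude characters are unchanged.

IR60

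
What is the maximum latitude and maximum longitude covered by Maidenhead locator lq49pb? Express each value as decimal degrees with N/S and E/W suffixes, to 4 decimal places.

79.0833° N, 49.3333° E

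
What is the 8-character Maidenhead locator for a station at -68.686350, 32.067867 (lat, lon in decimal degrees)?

Add 180° to longitude and 90° to latitude: 212.06787, 21.31365.
Field: 212.06787/20 → 10 → K, 21.31365/10 → 2 → C; chars KC.
Square: 12.06787/2 → 6, 1.31365/1 → 1; chars 61.
Subsquare: 0.06787/0.0833333 → 0 → a, 0.31365/0.0416667 → 7 → h; chars ah.
Extended square: 0.06787/0.00833333 → 8, 0.02198/0.00416667 → 5; chars 85.

KC61ah85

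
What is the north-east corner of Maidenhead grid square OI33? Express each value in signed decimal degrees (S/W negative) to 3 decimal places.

-6.000, 108.000

Field O=14, I=8: +14·20° lon, +8·10° lat → SW at lon 100°, lat -10°.
Square 3, 3: +3·2° lon, +3·1° lat → SW at lon 106°, lat -7°.
Cell spans 2° lon × 1° lat. NE corner is SW corner plus one full cell.
latitude -6.000, longitude 108.000.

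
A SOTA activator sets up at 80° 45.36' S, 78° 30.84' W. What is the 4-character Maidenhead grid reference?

FA09

Shift to the Maidenhead origin (180°W, 90°S): lon 101.49, lat 9.24.
Field (20°×10°, letters A–R): lon ⌊101.49/20⌋ = 5 → F; lat ⌊9.24/10⌋ = 0 → A.
Square (2°×1°, digits 0–9): lon ⌊1.49/2⌋ = 0; lat ⌊9.24/1⌋ = 9.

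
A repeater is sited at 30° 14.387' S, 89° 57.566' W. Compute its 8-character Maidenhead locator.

EF59as42

Shift to the Maidenhead origin (180°W, 90°S): lon 90.04057, lat 59.76022.
Field: 90.04057/20 → 4 → E, 59.76022/10 → 5 → F; chars EF.
Square: 10.04057/2 → 5, 9.76022/1 → 9; chars 59.
Subsquare: 0.04057/0.0833333 → 0 → a, 0.76022/0.0416667 → 18 → s; chars as.
Extended square: 0.04057/0.00833333 → 4, 0.01022/0.00416667 → 2; chars 42.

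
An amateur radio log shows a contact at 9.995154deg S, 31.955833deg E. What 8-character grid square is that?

KI50xa41

Shift to the Maidenhead origin (180°W, 90°S): lon 211.95583, lat 80.00485.
Field: 211.95583/20 → 10 → K, 80.00485/10 → 8 → I; chars KI.
Square: 11.95583/2 → 5, 0.00485/1 → 0; chars 50.
Subsquare: 1.95583/0.0833333 → 23 → x, 0.00485/0.0416667 → 0 → a; chars xa.
Extended square: 0.03917/0.00833333 → 4, 0.00485/0.00416667 → 1; chars 41.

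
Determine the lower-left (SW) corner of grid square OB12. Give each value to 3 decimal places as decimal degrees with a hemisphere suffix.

Field O=14, B=1: +14·20° lon, +1·10° lat → SW at lon 100°, lat -80°.
Square 1, 2: +1·2° lon, +2·1° lat → SW at lon 102°, lat -78°.
latitude 78.000° S, longitude 102.000° E.

78.000° S, 102.000° E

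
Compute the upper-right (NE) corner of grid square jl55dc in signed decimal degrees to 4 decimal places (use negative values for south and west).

Field J=9, L=11: +9·20° lon, +11·10° lat → SW at lon 0°, lat 20°.
Square 5, 5: +5·2° lon, +5·1° lat → SW at lon 10°, lat 25°.
Subsquare d=3, c=2: +3·0.0833333° lon, +2·0.0416667° lat → SW at lon 10.25°, lat 25.0833°.
Cell spans 0.0833333° lon × 0.0416667° lat. NE corner is SW corner plus one full cell.
latitude 25.1250, longitude 10.3333.

25.1250, 10.3333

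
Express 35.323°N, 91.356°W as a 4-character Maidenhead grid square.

Offset from 180°W / 90°S: lon 88.64°, lat 125.32°.
Field: lon ⌊88.64/20⌋ = 4 → E; lat ⌊125.32/10⌋ = 12 → M.
Square: lon ⌊8.64/2⌋ = 4; lat ⌊5.32/1⌋ = 5.

EM45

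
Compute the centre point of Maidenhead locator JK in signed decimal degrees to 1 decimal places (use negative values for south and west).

15.0, 10.0

Field J=9, K=10: +9·20° lon, +10·10° lat → SW at lon 0°, lat 10°.
Cell spans 20° lon × 10° lat. Centre is SW corner plus half of each.
latitude 15.0, longitude 10.0.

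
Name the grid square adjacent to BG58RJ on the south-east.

Longitude subsquare r = 17; +1 → 18 = s.
Latitude subsquare j = 9; −1 → 8 = i.

BG58si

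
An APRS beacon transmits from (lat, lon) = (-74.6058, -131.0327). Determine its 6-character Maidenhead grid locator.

CB45lj

Shift to the Maidenhead origin (180°W, 90°S): lon 48.9673, lat 15.3942.
Field: lon ⌊48.9673/20⌋ = 2 → C; lat ⌊15.3942/10⌋ = 1 → B.
Square: lon ⌊8.9673/2⌋ = 4; lat ⌊5.3942/1⌋ = 5.
Subsquare: lon ⌊0.9673/0.0833333⌋ = 11 → l; lat ⌊0.3942/0.0416667⌋ = 9 → j.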